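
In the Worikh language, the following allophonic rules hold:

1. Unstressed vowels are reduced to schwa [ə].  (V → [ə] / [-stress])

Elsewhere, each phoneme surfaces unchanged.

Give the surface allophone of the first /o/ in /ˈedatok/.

[ə]

/o/ meets the environment for rule 1 (in an unstressed syllable) → [ə].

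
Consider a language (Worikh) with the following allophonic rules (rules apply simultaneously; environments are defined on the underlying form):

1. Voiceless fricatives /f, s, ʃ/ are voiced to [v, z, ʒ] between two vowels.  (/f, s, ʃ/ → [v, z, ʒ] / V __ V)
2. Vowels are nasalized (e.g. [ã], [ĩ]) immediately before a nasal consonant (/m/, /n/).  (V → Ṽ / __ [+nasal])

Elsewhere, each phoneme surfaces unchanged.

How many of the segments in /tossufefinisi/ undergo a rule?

Segments that undergo a rule: /f/ → [v] (rule 1); /f/ → [v] (rule 1); /i/ → [ĩ] (rule 2); /s/ → [z] (rule 1).
All other segments surface unchanged.

4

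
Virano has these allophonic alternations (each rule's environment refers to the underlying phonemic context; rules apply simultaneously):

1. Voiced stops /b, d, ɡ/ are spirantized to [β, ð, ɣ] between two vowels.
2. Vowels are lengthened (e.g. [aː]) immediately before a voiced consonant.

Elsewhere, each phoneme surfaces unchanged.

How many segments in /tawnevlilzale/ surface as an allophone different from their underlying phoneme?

Segments that undergo a rule: /a/ → [aː] (rule 2); /e/ → [eː] (rule 2); /i/ → [iː] (rule 2); /a/ → [aː] (rule 2).
All other segments surface unchanged.

4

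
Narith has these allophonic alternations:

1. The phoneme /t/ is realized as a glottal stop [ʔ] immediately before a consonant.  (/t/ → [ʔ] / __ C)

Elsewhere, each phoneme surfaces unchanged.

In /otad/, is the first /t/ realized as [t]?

Yes

/t/ (between /o/ and /a/) fails the environment for rule 1, so it stays [t].
The actual realization is [t], which matches [t].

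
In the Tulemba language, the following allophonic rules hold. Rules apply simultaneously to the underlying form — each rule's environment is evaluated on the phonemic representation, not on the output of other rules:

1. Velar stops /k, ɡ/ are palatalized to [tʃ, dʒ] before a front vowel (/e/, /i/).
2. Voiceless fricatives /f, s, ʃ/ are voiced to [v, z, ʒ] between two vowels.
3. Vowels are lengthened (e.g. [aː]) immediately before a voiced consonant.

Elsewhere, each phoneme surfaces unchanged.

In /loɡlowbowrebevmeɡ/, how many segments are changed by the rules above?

6

Segments that undergo a rule: /o/ → [oː] (rule 3); /o/ → [oː] (rule 3); /o/ → [oː] (rule 3); /e/ → [eː] (rule 3); /e/ → [eː] (rule 3); /e/ → [eː] (rule 3).
All other segments surface unchanged.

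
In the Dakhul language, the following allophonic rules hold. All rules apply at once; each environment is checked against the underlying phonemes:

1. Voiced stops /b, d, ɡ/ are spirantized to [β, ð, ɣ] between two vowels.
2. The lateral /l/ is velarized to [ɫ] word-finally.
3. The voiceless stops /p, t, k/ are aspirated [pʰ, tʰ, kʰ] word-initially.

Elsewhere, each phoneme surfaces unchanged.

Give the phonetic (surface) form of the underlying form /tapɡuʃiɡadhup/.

[tʰapɡuʃiɣadhup]

/t/ (word-initial): word-initially, so rule 3 applies → [tʰ].
/p/ (between /a/ and /ɡ/) fails the environment for rule 3, so it stays [p].
/ɡ/ (between /p/ and /u/): rule 1 targets it, but not between two vowels → unchanged [ɡ].
/ɡ/ (between /i/ and /a/) occurs between two vowels → [ɣ] by rule 1.
/d/ (between /a/ and /h/) fails the environment for rule 1, so it stays [d].
/p/ (word-final): rule 3 targets it, but not word-initially → unchanged [p].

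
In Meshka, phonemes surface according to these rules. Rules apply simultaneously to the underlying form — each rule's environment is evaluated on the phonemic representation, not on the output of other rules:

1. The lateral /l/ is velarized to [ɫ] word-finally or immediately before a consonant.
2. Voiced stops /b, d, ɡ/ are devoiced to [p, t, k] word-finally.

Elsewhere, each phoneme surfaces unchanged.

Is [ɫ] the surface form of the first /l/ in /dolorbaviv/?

No

/l/ (between /o/ and /o/) fails the environment for rule 1, so it stays [l].
The actual realization is [l], not [ɫ].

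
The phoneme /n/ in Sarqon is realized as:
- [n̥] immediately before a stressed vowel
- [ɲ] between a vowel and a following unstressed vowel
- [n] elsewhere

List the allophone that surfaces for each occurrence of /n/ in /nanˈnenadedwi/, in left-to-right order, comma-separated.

Occurrence 1 (position 1): no conditioning environment matches → elsewhere allophone [n].
Occurrence 2 (position 3): no conditioning environment matches → elsewhere allophone [n].
Occurrence 3 (position 4): immediately before a stressed vowel → [n̥].
Occurrence 4 (position 6): between a vowel and a following unstressed vowel → [ɲ].

[n], [n], [n̥], [ɲ]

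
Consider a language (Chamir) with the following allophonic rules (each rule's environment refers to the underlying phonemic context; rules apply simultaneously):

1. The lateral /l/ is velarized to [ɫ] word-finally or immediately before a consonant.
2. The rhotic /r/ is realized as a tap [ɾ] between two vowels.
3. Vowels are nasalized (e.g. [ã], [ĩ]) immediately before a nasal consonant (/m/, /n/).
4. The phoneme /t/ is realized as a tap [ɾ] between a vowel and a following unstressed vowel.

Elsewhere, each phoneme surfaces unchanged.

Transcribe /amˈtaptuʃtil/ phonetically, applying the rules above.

/a/ (word-initial): before a nasal consonant, so rule 3 applies → [ã].
/m/ (between /a/ and /t/): no rule targets it → [m].
/t/ (between /m/ and /a/): rule 4 targets it, but not between a vowel and a following unstressed vowel → unchanged [t].
/a/ (between /t/ and /p/) is in the target of rule 3 but the environment (before a nasal consonant) is not met → [a].
/p/ — not in any rule's target class → [p].
/t/ (between /p/ and /u/) fails the environment for rule 4, so it stays [t].
/u/ (between /t/ and /ʃ/) is in the target of rule 3 but the environment (before a nasal consonant) is not met → [u].
/ʃ/ — not in any rule's target class → [ʃ].
/t/ — between /ʃ/ and /i/; rule 4 does not apply here → [t].
/i/ (between /t/ and /l/): rule 3 targets it, but not before a nasal consonant → unchanged [i].
/l/ meets the environment for rule 1 (word-finally or immediately before a consonant) → [ɫ].

[ãmˈtaptuʃtiɫ]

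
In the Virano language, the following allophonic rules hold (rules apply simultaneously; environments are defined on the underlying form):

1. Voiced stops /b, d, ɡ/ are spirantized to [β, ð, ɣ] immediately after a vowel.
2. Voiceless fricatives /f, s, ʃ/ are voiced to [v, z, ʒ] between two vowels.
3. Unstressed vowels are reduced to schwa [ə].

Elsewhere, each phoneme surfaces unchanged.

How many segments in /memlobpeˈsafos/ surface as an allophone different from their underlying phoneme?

7

Segments that undergo a rule: /e/ → [ə] (rule 3); /o/ → [ə] (rule 3); /b/ → [β] (rule 1); /e/ → [ə] (rule 3); /s/ → [z] (rule 2); /f/ → [v] (rule 2); /o/ → [ə] (rule 3).
All other segments surface unchanged.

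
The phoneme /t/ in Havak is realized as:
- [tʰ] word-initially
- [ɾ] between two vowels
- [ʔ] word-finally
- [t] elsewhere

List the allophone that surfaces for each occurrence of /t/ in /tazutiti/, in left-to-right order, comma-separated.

Occurrence 1 (position 1): word-initially → [tʰ].
Occurrence 2 (position 5): between two vowels → [ɾ].
Occurrence 3 (position 7): between two vowels → [ɾ].

[tʰ], [ɾ], [ɾ]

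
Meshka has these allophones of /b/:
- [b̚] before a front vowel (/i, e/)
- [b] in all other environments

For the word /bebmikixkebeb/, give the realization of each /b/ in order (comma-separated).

Occurrence 1 (position 1): before a front vowel (/i, e/) → [b̚].
Occurrence 2 (position 3): no conditioning environment matches → elsewhere allophone [b].
Occurrence 3 (position 11): before a front vowel (/i, e/) → [b̚].
Occurrence 4 (position 13): no conditioning environment matches → elsewhere allophone [b].

[b̚], [b], [b̚], [b]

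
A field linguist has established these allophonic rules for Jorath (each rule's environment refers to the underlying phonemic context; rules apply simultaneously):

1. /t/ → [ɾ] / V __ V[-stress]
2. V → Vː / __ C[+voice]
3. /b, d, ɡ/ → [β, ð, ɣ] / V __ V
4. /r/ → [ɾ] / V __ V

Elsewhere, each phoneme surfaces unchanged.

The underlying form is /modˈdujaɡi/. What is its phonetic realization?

/o/ — between /m/ and /d/, before a voiced consonant — surfaces as [oː] (rule 2).
/d/ (between /o/ and /d/) fails the environment for rule 3, so it stays [d].
/d/ (between /d/ and /u/) is in the target of rule 3 but the environment (between two vowels) is not met → [d].
/u/ meets the environment for rule 2 (before a voiced consonant) → [uː].
Rule 2 applies to /a/ (between /j/ and /ɡ/: before a voiced consonant) → [aː].
/ɡ/ meets the environment for rule 3 (between two vowels) → [ɣ].
/i/ (word-final) is in the target of rule 2 but the environment (before a voiced consonant) is not met → [i].

[moːdˈduːjaːɣi]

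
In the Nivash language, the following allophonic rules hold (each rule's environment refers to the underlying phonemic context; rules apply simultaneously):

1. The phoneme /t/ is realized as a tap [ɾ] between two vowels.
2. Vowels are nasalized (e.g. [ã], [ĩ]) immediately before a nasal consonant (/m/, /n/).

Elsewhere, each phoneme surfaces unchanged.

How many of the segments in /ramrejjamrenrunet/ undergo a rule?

Segments that undergo a rule: /a/ → [ã] (rule 2); /a/ → [ã] (rule 2); /e/ → [ẽ] (rule 2); /u/ → [ũ] (rule 2).
All other segments surface unchanged.

4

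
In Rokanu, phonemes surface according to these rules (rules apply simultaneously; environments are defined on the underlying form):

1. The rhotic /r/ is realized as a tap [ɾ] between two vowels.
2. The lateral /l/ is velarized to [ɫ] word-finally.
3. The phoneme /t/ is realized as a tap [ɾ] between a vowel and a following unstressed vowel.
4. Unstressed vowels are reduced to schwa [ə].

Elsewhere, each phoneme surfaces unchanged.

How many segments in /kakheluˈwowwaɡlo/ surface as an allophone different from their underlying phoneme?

5

Segments that undergo a rule: /a/ → [ə] (rule 4); /e/ → [ə] (rule 4); /u/ → [ə] (rule 4); /a/ → [ə] (rule 4); /o/ → [ə] (rule 4).
All other segments surface unchanged.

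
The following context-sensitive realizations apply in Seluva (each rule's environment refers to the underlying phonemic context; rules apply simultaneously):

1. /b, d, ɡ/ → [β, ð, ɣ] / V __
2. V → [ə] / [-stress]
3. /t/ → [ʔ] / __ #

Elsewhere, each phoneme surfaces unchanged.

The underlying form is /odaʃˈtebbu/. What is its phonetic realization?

[əðəʃˈteβbə]

Rule 2 applies to /o/ (word-initial: in an unstressed syllable) → [ə].
/d/ meets the environment for rule 1 (immediately after a vowel) → [ð].
/a/ (between /d/ and /ʃ/) occurs in an unstressed syllable → [ə] by rule 2.
/ʃ/ (between /a/ and /t/) is unaffected → [ʃ].
/t/ (between /ʃ/ and /e/): rule 3 targets it, but not word-finally → unchanged [t].
/e/ (between /t/ and /b/): rule 2 targets it, but not in an unstressed syllable → unchanged [e].
/b/ meets the environment for rule 1 (immediately after a vowel) → [β].
/b/ (between /b/ and /u/) fails the environment for rule 1, so it stays [b].
/u/ (word-final) occurs in an unstressed syllable → [ə] by rule 2.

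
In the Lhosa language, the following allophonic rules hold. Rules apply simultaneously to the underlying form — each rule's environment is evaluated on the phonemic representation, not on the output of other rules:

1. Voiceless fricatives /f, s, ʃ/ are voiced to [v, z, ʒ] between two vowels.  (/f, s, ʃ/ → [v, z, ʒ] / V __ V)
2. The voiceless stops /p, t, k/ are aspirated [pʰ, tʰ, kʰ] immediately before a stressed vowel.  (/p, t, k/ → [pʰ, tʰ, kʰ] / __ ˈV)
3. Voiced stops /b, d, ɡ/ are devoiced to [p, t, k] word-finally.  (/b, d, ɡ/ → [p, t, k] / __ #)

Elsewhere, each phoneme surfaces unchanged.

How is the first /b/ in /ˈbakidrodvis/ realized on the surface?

/b/ (word-initial): rule 3 targets it, but not word-finally → unchanged [b].

[b]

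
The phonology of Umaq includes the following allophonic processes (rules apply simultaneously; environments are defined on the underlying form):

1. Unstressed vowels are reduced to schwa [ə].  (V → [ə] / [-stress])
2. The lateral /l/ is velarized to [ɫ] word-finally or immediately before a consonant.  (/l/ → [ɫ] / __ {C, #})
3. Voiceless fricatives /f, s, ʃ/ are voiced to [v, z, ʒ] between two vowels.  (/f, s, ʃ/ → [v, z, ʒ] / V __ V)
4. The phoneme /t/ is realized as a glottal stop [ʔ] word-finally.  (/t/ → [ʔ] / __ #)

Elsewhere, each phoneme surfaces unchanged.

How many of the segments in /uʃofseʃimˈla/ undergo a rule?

Segments that undergo a rule: /u/ → [ə] (rule 1); /ʃ/ → [ʒ] (rule 3); /o/ → [ə] (rule 1); /e/ → [ə] (rule 1); /ʃ/ → [ʒ] (rule 3); /i/ → [ə] (rule 1).
All other segments surface unchanged.

6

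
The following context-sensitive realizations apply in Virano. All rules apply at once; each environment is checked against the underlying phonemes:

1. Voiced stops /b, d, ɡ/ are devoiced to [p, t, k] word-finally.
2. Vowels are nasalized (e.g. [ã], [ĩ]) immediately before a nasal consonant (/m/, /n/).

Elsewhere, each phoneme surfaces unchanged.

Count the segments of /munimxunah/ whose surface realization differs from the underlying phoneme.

3

Segments that undergo a rule: /u/ → [ũ] (rule 2); /i/ → [ĩ] (rule 2); /u/ → [ũ] (rule 2).
All other segments surface unchanged.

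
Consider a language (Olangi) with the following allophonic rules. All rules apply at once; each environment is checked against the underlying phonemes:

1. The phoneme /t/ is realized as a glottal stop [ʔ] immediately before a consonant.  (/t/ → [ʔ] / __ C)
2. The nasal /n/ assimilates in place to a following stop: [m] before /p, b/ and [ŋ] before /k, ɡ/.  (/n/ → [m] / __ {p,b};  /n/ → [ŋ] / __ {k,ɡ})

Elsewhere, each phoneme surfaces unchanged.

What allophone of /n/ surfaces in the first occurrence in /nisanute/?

[n]

/n/ (word-initial) fails the environment for rule 2, so it stays [n].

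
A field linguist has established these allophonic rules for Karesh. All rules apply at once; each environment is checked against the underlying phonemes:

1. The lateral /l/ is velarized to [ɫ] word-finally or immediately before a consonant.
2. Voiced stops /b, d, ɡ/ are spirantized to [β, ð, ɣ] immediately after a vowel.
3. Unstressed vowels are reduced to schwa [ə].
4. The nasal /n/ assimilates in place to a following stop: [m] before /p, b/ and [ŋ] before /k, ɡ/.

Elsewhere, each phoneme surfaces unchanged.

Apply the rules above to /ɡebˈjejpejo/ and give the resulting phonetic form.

[ɡəβˈjejpəjə]

/ɡ/ — word-initial; rule 2 does not apply here → [ɡ].
/e/ (between /ɡ/ and /b/) occurs in an unstressed syllable → [ə] by rule 3.
/b/ meets the environment for rule 2 (immediately after a vowel) → [β].
/e/ (between /j/ and /j/): rule 3 targets it, but not in an unstressed syllable → unchanged [e].
Rule 3 applies to /e/ (between /p/ and /j/: in an unstressed syllable) → [ə].
/o/ (word-final) occurs in an unstressed syllable → [ə] by rule 3.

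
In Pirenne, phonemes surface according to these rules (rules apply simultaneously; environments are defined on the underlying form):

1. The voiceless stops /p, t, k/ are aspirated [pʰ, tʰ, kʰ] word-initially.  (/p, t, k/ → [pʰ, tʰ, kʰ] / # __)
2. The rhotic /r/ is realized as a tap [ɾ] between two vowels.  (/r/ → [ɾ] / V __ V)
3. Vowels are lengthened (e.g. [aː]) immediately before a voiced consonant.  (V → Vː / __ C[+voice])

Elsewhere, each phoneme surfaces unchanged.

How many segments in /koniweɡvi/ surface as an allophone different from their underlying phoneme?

4

Segments that undergo a rule: /k/ → [kʰ] (rule 1); /o/ → [oː] (rule 3); /i/ → [iː] (rule 3); /e/ → [eː] (rule 3).
All other segments surface unchanged.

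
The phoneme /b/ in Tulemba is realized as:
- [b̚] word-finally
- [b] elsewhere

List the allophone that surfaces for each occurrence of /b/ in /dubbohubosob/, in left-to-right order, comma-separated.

Occurrence 1 (position 3): no conditioning environment matches → elsewhere allophone [b].
Occurrence 2 (position 4): no conditioning environment matches → elsewhere allophone [b].
Occurrence 3 (position 8): no conditioning environment matches → elsewhere allophone [b].
Occurrence 4 (position 12): word-finally → [b̚].

[b], [b], [b], [b̚]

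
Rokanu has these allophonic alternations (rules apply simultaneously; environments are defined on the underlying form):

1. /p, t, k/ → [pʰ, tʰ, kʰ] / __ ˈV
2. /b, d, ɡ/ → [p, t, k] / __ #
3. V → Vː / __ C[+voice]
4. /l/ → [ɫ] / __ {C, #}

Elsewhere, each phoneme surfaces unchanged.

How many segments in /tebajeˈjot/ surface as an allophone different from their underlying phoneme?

3

Segments that undergo a rule: /e/ → [eː] (rule 3); /a/ → [aː] (rule 3); /e/ → [eː] (rule 3).
All other segments surface unchanged.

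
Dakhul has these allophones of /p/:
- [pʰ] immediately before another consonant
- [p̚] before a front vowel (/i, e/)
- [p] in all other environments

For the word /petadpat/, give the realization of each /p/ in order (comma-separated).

[p̚], [p]

Occurrence 1 (position 1): before a front vowel (/i, e/) → [p̚].
Occurrence 2 (position 6): no conditioning environment matches → elsewhere allophone [p].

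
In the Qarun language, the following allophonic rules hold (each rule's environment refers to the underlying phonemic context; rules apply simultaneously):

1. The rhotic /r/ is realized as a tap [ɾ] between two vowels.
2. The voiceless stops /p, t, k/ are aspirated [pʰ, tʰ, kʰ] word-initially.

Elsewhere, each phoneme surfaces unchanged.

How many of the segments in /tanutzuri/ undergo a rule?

2

Segments that undergo a rule: /t/ → [tʰ] (rule 2); /r/ → [ɾ] (rule 1).
All other segments surface unchanged.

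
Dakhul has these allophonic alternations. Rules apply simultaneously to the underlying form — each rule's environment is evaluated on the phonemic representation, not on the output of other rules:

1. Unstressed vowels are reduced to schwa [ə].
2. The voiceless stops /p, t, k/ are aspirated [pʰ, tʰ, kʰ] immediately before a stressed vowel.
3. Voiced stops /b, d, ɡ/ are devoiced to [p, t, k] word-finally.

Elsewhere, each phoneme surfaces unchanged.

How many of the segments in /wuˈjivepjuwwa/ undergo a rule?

4

Segments that undergo a rule: /u/ → [ə] (rule 1); /e/ → [ə] (rule 1); /u/ → [ə] (rule 1); /a/ → [ə] (rule 1).
All other segments surface unchanged.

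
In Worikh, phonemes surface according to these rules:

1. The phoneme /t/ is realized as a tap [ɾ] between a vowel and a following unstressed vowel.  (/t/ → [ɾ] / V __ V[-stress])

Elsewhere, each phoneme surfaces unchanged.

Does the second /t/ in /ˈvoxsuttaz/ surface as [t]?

Yes

/t/ — between /t/ and /a/; rule 1 does not apply here → [t].
The actual realization is [t], which matches [t].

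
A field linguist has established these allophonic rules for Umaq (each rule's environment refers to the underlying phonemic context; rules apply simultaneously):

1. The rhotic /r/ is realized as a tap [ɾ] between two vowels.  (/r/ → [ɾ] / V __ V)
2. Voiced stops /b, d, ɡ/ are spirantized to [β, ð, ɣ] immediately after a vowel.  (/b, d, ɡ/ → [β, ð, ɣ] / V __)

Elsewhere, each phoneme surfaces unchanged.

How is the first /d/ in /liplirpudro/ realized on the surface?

/d/ (between /u/ and /r/): immediately after a vowel, so rule 2 applies → [ð].

[ð]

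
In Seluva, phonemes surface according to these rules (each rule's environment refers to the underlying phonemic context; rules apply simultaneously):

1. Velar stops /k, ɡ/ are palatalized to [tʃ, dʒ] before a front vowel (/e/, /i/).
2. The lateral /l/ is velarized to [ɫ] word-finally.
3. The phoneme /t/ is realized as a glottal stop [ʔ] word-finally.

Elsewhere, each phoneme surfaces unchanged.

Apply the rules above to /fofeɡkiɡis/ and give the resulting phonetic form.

/f/ — not in any rule's target class → [f].
/o/ stays [o].
/f/ (between /o/ and /e/) is unaffected → [f].
/e/ (between /f/ and /ɡ/) is unaffected → [e].
/ɡ/ (between /e/ and /k/): rule 1 targets it, but not before a front vowel → unchanged [ɡ].
Rule 1 applies to /k/ (between /ɡ/ and /i/: before a front vowel) → [tʃ].
/i/ (between /k/ and /ɡ/) is unaffected → [i].
Rule 1 applies to /ɡ/ (between /i/ and /i/: before a front vowel) → [dʒ].
/i/ (between /ɡ/ and /s/) is unaffected → [i].
/s/ stays [s].

[fofeɡtʃidʒis]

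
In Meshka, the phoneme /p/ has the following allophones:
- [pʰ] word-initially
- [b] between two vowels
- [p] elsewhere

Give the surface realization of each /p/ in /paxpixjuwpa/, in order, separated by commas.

[pʰ], [p], [p]

Occurrence 1 (position 1): word-initially → [pʰ].
Occurrence 2 (position 4): no conditioning environment matches → elsewhere allophone [p].
Occurrence 3 (position 10): no conditioning environment matches → elsewhere allophone [p].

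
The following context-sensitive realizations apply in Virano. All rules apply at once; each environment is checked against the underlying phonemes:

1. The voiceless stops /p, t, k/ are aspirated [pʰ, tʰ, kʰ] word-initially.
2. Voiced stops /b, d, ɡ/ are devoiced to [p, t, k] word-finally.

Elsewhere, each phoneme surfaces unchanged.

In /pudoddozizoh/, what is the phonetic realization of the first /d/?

[d]

/d/ (between /u/ and /o/) fails the environment for rule 2, so it stays [d].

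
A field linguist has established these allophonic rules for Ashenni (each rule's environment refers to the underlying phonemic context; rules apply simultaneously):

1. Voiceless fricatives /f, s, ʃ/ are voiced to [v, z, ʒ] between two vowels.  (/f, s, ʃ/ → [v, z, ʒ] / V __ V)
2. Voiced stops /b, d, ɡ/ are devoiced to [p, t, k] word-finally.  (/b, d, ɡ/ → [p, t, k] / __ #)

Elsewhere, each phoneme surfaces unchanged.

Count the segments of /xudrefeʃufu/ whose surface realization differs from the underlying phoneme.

3

Segments that undergo a rule: /f/ → [v] (rule 1); /ʃ/ → [ʒ] (rule 1); /f/ → [v] (rule 1).
All other segments surface unchanged.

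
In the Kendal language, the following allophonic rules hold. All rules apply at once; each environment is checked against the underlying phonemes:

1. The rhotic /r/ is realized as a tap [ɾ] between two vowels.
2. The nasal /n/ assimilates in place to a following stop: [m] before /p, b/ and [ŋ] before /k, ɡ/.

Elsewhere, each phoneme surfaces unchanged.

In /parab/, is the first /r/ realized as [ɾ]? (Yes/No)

Yes

/r/ meets the environment for rule 1 (between two vowels) → [ɾ].
The actual realization is [ɾ], which matches [ɾ].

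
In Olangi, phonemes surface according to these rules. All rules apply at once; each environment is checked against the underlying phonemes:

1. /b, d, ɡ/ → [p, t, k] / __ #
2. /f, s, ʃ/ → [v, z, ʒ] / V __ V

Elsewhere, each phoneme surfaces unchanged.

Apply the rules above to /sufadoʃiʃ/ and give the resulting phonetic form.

[suvadoʒiʃ]

/s/ (word-initial) is in the target of rule 2 but the environment (between two vowels) is not met → [s].
/u/ — not in any rule's target class → [u].
/f/ — between /u/ and /a/, between two vowels — surfaces as [v] (rule 2).
/a/ — not in any rule's target class → [a].
/d/ (between /a/ and /o/) fails the environment for rule 1, so it stays [d].
/o/ (between /d/ and /ʃ/) is unaffected → [o].
/ʃ/ meets the environment for rule 2 (between two vowels) → [ʒ].
/i/ (between /ʃ/ and /ʃ/): no rule targets it → [i].
/ʃ/ (word-final): rule 2 targets it, but not between two vowels → unchanged [ʃ].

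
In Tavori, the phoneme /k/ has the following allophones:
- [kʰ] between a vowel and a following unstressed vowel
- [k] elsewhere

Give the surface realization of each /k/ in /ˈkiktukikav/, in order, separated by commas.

Occurrence 1 (position 1): no conditioning environment matches → elsewhere allophone [k].
Occurrence 2 (position 3): no conditioning environment matches → elsewhere allophone [k].
Occurrence 3 (position 6): between a vowel and a following unstressed vowel → [kʰ].
Occurrence 4 (position 8): between a vowel and a following unstressed vowel → [kʰ].

[k], [k], [kʰ], [kʰ]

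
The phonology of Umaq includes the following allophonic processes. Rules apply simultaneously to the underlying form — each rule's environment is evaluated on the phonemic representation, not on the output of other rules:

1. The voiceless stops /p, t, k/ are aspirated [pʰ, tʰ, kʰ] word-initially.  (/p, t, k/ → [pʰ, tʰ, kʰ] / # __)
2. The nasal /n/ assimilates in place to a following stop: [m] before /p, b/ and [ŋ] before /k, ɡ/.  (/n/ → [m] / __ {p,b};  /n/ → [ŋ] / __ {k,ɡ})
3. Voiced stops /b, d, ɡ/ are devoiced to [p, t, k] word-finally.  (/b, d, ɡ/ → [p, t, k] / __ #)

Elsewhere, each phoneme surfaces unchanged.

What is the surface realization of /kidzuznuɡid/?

[kʰidzuznuɡit]

/k/ (word-initial) occurs word-initially → [kʰ] by rule 1.
/d/ (between /i/ and /z/) fails the environment for rule 3, so it stays [d].
/n/ (between /z/ and /u/) is in the target of rule 2 but the environment (before a labial or velar stop) is not met → [n].
/ɡ/ (between /u/ and /i/) is in the target of rule 3 but the environment (word-finally) is not met → [ɡ].
/d/ (word-final) occurs word-finally → [t] by rule 3.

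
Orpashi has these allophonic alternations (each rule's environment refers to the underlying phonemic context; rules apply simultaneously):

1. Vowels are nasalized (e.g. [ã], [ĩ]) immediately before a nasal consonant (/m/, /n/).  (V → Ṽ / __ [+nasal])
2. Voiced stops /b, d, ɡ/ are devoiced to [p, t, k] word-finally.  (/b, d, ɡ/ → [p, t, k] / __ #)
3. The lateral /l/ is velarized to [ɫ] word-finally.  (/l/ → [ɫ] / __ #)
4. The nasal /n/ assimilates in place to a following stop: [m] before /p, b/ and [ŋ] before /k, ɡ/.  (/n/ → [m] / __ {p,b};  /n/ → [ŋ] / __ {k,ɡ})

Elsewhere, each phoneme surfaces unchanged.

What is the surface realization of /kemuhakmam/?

[kẽmuhakmãm]

Rule 1 applies to /e/ (between /k/ and /m/: before a nasal consonant) → [ẽ].
/u/ (between /m/ and /h/) is in the target of rule 1 but the environment (before a nasal consonant) is not met → [u].
/a/ (between /h/ and /k/): rule 1 targets it, but not before a nasal consonant → unchanged [a].
/a/ (between /m/ and /m/) occurs before a nasal consonant → [ã] by rule 1.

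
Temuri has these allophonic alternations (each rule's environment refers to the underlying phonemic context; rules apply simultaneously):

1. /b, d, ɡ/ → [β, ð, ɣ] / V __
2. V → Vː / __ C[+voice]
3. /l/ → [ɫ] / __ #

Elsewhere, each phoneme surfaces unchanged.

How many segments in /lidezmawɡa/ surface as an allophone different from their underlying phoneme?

4

Segments that undergo a rule: /i/ → [iː] (rule 2); /d/ → [ð] (rule 1); /e/ → [eː] (rule 2); /a/ → [aː] (rule 2).
All other segments surface unchanged.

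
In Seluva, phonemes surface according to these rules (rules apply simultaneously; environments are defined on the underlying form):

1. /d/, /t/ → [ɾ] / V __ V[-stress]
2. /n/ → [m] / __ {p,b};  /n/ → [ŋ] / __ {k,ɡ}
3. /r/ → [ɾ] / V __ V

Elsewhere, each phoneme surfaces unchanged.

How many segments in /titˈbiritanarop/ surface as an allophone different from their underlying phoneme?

3

Segments that undergo a rule: /r/ → [ɾ] (rule 3); /t/ → [ɾ] (rule 1); /r/ → [ɾ] (rule 3).
All other segments surface unchanged.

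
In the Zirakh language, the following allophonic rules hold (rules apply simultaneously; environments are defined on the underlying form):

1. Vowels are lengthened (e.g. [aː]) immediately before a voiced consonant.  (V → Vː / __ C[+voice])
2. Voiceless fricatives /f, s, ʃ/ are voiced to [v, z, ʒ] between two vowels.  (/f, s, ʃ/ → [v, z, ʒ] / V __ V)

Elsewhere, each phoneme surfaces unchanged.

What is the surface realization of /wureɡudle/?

[wuːreːɡuːdle]

/u/ (between /w/ and /r/): before a voiced consonant, so rule 1 applies → [uː].
/e/ meets the environment for rule 1 (before a voiced consonant) → [eː].
/u/ — between /ɡ/ and /d/, before a voiced consonant — surfaces as [uː] (rule 1).
/e/ (word-final) is in the target of rule 1 but the environment (before a voiced consonant) is not met → [e].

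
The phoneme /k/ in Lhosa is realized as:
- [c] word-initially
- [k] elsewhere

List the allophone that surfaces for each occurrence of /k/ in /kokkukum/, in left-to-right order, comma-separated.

[c], [k], [k], [k]

Occurrence 1 (position 1): word-initially → [c].
Occurrence 2 (position 3): no conditioning environment matches → elsewhere allophone [k].
Occurrence 3 (position 4): no conditioning environment matches → elsewhere allophone [k].
Occurrence 4 (position 6): no conditioning environment matches → elsewhere allophone [k].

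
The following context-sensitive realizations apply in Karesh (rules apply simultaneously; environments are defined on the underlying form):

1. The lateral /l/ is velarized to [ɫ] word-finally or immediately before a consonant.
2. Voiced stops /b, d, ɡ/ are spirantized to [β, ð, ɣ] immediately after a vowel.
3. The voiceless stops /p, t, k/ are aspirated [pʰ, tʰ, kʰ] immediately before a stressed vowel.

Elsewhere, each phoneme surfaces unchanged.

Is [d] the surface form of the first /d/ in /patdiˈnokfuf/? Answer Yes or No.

Yes

/d/ (between /t/ and /i/) fails the environment for rule 2, so it stays [d].
The actual realization is [d], which matches [d].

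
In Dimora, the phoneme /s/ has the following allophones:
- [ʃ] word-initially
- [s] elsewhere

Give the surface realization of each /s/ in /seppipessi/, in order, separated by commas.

[ʃ], [s], [s]

Occurrence 1 (position 1): word-initially → [ʃ].
Occurrence 2 (position 8): no conditioning environment matches → elsewhere allophone [s].
Occurrence 3 (position 9): no conditioning environment matches → elsewhere allophone [s].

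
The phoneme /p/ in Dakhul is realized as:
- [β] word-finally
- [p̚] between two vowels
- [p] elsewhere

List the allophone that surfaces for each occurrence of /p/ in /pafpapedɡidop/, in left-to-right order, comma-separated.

[p], [p], [p̚], [β]

Occurrence 1 (position 1): no conditioning environment matches → elsewhere allophone [p].
Occurrence 2 (position 4): no conditioning environment matches → elsewhere allophone [p].
Occurrence 3 (position 6): between two vowels → [p̚].
Occurrence 4 (position 13): word-finally → [β].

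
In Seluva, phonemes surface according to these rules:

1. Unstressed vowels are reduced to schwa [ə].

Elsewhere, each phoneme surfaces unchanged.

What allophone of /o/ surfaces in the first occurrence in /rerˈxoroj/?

[o]

/o/ (between /x/ and /r/): rule 1 targets it, but not in an unstressed syllable → unchanged [o].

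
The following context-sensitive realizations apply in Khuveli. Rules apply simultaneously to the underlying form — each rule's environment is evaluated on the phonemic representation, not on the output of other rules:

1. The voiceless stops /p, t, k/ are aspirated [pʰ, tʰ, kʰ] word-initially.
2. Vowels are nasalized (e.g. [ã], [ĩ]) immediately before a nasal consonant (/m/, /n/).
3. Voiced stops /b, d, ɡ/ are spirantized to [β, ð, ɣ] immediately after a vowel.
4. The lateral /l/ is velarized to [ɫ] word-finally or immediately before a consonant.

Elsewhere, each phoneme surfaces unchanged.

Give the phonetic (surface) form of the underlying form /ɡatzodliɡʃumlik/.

/ɡ/ (word-initial) fails the environment for rule 3, so it stays [ɡ].
/a/ (between /ɡ/ and /t/): rule 2 targets it, but not before a nasal consonant → unchanged [a].
/t/ (between /a/ and /z/) is in the target of rule 1 but the environment (word-initially) is not met → [t].
/z/ (between /t/ and /o/): no rule targets it → [z].
/o/ (between /z/ and /d/): rule 2 targets it, but not before a nasal consonant → unchanged [o].
/d/ — between /o/ and /l/, immediately after a vowel — surfaces as [ð] (rule 3).
/l/ — between /d/ and /i/; rule 4 does not apply here → [l].
/i/ (between /l/ and /ɡ/) is in the target of rule 2 but the environment (before a nasal consonant) is not met → [i].
/ɡ/ (between /i/ and /ʃ/) occurs immediately after a vowel → [ɣ] by rule 3.
/ʃ/ stays [ʃ].
Rule 2 applies to /u/ (between /ʃ/ and /m/: before a nasal consonant) → [ũ].
/m/ (between /u/ and /l/) is unaffected → [m].
/l/ (between /m/ and /i/): rule 4 targets it, but not word-finally or immediately before a consonant → unchanged [l].
/i/ (between /l/ and /k/) is in the target of rule 2 but the environment (before a nasal consonant) is not met → [i].
/k/ (word-final) is in the target of rule 1 but the environment (word-initially) is not met → [k].

[ɡatzoðliɣʃũmlik]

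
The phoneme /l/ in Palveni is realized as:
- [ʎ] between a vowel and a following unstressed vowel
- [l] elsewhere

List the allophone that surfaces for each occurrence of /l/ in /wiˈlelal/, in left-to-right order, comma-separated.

[l], [ʎ], [l]

Occurrence 1 (position 3): no conditioning environment matches → elsewhere allophone [l].
Occurrence 2 (position 5): between a vowel and a following unstressed vowel → [ʎ].
Occurrence 3 (position 7): no conditioning environment matches → elsewhere allophone [l].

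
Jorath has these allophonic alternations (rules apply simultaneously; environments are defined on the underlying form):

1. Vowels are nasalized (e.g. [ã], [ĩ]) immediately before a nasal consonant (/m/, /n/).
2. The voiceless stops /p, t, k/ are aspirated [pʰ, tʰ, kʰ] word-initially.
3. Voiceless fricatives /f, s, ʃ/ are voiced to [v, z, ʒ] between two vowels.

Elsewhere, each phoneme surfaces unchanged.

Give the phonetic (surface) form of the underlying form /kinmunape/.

[kʰĩnmũnape]

/k/ meets the environment for rule 2 (word-initially) → [kʰ].
/i/ — between /k/ and /n/, before a nasal consonant — surfaces as [ĩ] (rule 1).
/n/ — not in any rule's target class → [n].
/m/ — not in any rule's target class → [m].
Rule 1 applies to /u/ (between /m/ and /n/: before a nasal consonant) → [ũ].
/n/ — not in any rule's target class → [n].
/a/ (between /n/ and /p/): rule 1 targets it, but not before a nasal consonant → unchanged [a].
/p/ (between /a/ and /e/) fails the environment for rule 2, so it stays [p].
/e/ (word-final) is in the target of rule 1 but the environment (before a nasal consonant) is not met → [e].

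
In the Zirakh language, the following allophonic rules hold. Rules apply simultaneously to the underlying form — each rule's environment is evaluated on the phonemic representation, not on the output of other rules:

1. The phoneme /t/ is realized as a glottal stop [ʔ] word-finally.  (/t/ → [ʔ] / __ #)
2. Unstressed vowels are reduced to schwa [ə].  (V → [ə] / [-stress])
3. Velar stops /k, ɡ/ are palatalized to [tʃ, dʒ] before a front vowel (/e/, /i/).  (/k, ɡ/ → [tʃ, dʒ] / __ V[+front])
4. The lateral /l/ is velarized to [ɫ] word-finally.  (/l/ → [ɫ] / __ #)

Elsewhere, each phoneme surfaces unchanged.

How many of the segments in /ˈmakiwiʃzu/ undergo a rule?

4

Segments that undergo a rule: /k/ → [tʃ] (rule 3); /i/ → [ə] (rule 2); /i/ → [ə] (rule 2); /u/ → [ə] (rule 2).
All other segments surface unchanged.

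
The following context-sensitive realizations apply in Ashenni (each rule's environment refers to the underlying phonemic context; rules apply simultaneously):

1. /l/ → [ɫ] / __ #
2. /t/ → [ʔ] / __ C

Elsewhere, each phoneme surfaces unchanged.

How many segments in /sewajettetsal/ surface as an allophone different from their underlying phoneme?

Segments that undergo a rule: /t/ → [ʔ] (rule 2); /t/ → [ʔ] (rule 2); /l/ → [ɫ] (rule 1).
All other segments surface unchanged.

3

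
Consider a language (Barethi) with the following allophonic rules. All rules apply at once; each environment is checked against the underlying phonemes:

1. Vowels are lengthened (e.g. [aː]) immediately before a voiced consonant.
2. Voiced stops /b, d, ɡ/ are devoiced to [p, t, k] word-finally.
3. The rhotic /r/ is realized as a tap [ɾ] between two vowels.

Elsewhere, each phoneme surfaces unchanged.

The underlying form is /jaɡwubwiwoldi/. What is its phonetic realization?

[jaːɡwuːbwiːwoːldi]

/a/ (between /j/ and /ɡ/) occurs before a voiced consonant → [aː] by rule 1.
/ɡ/ — between /a/ and /w/; rule 2 does not apply here → [ɡ].
/u/ (between /w/ and /b/) occurs before a voiced consonant → [uː] by rule 1.
/b/ (between /u/ and /w/): rule 2 targets it, but not word-finally → unchanged [b].
/i/ meets the environment for rule 1 (before a voiced consonant) → [iː].
/o/ meets the environment for rule 1 (before a voiced consonant) → [oː].
/d/ — between /l/ and /i/; rule 2 does not apply here → [d].
/i/ (word-final): rule 1 targets it, but not before a voiced consonant → unchanged [i].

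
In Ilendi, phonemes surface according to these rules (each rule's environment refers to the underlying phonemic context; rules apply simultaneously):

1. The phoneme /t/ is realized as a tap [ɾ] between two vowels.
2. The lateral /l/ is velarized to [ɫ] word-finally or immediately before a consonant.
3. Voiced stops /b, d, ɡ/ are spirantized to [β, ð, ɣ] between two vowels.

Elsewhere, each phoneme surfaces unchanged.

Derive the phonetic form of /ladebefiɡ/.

/l/ (word-initial) fails the environment for rule 2, so it stays [l].
/a/ (between /l/ and /d/): no rule targets it → [a].
/d/ (between /a/ and /e/): between two vowels, so rule 3 applies → [ð].
/e/ — not in any rule's target class → [e].
/b/ (between /e/ and /e/): between two vowels, so rule 3 applies → [β].
/e/ — not in any rule's target class → [e].
/f/ (between /e/ and /i/): no rule targets it → [f].
/i/ — not in any rule's target class → [i].
/ɡ/ (word-final): rule 3 targets it, but not between two vowels → unchanged [ɡ].

[laðeβefiɡ]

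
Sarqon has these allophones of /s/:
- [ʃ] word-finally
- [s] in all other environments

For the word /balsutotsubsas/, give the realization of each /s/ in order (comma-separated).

[s], [s], [s], [ʃ]

Occurrence 1 (position 4): no conditioning environment matches → elsewhere allophone [s].
Occurrence 2 (position 9): no conditioning environment matches → elsewhere allophone [s].
Occurrence 3 (position 12): no conditioning environment matches → elsewhere allophone [s].
Occurrence 4 (position 14): word-finally → [ʃ].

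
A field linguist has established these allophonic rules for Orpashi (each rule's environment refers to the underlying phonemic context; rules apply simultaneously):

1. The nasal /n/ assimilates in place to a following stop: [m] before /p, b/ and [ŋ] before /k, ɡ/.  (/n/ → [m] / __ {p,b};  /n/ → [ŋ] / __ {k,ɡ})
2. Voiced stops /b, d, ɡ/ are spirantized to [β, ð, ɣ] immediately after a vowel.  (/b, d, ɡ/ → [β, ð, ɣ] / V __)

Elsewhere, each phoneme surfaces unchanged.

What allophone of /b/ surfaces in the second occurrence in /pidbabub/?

[β]

Rule 2 applies to /b/ (between /a/ and /u/: immediately after a vowel) → [β].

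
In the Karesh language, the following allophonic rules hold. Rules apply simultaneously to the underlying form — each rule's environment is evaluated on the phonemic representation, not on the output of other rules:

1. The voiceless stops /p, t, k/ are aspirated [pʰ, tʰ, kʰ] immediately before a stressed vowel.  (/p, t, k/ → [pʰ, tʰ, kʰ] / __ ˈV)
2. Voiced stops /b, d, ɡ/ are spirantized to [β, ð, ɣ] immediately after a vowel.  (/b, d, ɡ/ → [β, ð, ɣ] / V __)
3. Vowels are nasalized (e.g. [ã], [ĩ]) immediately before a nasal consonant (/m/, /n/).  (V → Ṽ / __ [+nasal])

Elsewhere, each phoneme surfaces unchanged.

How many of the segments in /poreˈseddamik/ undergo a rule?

Segments that undergo a rule: /d/ → [ð] (rule 2); /a/ → [ã] (rule 3).
All other segments surface unchanged.

2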